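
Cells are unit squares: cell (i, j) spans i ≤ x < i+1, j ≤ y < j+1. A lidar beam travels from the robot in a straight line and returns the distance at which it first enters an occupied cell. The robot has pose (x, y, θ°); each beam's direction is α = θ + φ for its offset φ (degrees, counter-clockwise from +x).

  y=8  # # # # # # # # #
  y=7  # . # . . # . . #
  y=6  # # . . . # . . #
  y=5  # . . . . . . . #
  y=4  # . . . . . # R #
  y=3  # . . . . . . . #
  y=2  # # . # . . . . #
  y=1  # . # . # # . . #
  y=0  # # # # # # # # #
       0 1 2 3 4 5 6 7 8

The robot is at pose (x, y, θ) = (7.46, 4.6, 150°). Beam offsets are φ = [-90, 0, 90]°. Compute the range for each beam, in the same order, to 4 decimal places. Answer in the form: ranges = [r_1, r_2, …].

ranges = [1.0800, 0.5312, 3.0022]

beam 1: φ=-90°, α=60°
  cosα=0.5000 sinα=0.8660 | (7,4) | tMaxX 1.0800 tMaxY 0.4619 | tΔX 2.0000 tΔY 1.1547
    t=0.4619 [y] (7,5)
    t=1.0800 [x] (8,5) — stop
  → r_1 = 1.0800
beam 2: φ=0°, α=150°
  cosα=-0.8660 sinα=0.5000 | (7,4) | tMaxX 0.5312 tMaxY 0.8000 | tΔX 1.1547 tΔY 2.0000
    t=0.5312 [x] (6,4) — stop
  → r_2 = 0.5312
beam 3: φ=90°, α=240°
  cosα=-0.5000 sinα=-0.8660 | (7,4) | tMaxX 0.9200 tMaxY 0.6928 | tΔX 2.0000 tΔY 1.1547
    t=0.6928 [y] (7,3)
    t=0.9200 [x] (6,3)
    t=1.8475 [y] (6,2)
    t=2.9200 [x] (5,2)
    t=3.0022 [y] (5,1) — stop
  → r_3 = 3.0022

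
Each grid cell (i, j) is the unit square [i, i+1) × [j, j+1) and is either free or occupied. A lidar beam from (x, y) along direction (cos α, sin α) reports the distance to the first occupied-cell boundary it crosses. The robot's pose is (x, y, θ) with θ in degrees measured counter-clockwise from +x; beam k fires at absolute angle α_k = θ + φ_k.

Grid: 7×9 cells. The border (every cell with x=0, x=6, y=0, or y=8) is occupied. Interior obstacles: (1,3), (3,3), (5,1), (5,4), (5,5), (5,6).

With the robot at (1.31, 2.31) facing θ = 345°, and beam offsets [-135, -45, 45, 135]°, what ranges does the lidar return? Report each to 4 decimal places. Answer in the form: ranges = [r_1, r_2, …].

ranges = [0.3580, 1.5127, 1.9514, 0.6200]

beam 1: φ=-135°, α=210°
  cosα=-0.8660 sinα=-0.5000 | (1,2) | tMaxX 0.3580 tMaxY 0.6200 | tΔX 1.1547 tΔY 2.0000
    t=0.3580 [x] (0,2) — stop
  → r_1 = 0.3580
beam 2: φ=-45°, α=300°
  cosα=0.5000 sinα=-0.8660 | (1,2) | tMaxX 1.3800 tMaxY 0.3580 | tΔX 2.0000 tΔY 1.1547
    t=0.3580 [y] (1,1)
    t=1.3800 [x] (2,1)
    t=1.5127 [y] (2,0) — stop
  → r_2 = 1.5127
beam 3: φ=45°, α=30°
  cosα=0.8660 sinα=0.5000 | (1,2) | tMaxX 0.7967 tMaxY 1.3800 | tΔX 1.1547 tΔY 2.0000
    t=0.7967 [x] (2,2)
    t=1.3800 [y] (2,3)
    t=1.9514 [x] (3,3) — stop
  → r_3 = 1.9514
beam 4: φ=135°, α=120°
  cosα=-0.5000 sinα=0.8660 | (1,2) | tMaxX 0.6200 tMaxY 0.7967 | tΔX 2.0000 tΔY 1.1547
    t=0.6200 [x] (0,2) — stop
  → r_4 = 0.6200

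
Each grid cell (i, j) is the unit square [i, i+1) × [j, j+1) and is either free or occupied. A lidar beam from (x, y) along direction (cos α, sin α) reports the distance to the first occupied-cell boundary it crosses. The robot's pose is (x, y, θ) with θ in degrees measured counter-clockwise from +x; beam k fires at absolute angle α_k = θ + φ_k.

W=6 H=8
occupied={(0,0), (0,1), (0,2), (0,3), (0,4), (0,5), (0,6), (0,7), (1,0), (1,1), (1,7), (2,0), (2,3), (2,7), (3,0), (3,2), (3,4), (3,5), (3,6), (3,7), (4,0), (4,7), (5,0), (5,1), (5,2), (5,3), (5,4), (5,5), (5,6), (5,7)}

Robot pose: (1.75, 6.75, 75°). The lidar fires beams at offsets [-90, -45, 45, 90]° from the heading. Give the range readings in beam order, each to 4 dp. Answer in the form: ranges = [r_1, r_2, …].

ranges = [1.2941, 0.5000, 0.2887, 0.7765]

beam 1: φ=-90°, α=345°
  dir = (cos 345°, sin 345°) = (0.9659, -0.2588); from cell (1,6)
  next x-line at t=0.2588, next y-line at t=2.8978; Δt_x=1.0353, Δt_y=3.8637
    x: enter (2,6) at t=0.2588
    x: enter (3,6) at t=1.2941 ← occupied
  → r_1 = 1.2941
beam 2: φ=-45°, α=30°
  dir = (cos 30°, sin 30°) = (0.8660, 0.5000); from cell (1,6)
  next x-line at t=0.2887, next y-line at t=0.5000; Δt_x=1.1547, Δt_y=2.0000
    x: enter (2,6) at t=0.2887
    y: enter (2,7) at t=0.5000 ← occupied
  → r_2 = 0.5000
beam 3: φ=45°, α=120°
  dir = (cos 120°, sin 120°) = (-0.5000, 0.8660); from cell (1,6)
  next x-line at t=1.5000, next y-line at t=0.2887; Δt_x=2.0000, Δt_y=1.1547
    y: enter (1,7) at t=0.2887 ← occupied
  → r_3 = 0.2887
beam 4: φ=90°, α=165°
  dir = (cos 165°, sin 165°) = (-0.9659, 0.2588); from cell (1,6)
  next x-line at t=0.7765, next y-line at t=0.9659; Δt_x=1.0353, Δt_y=3.8637
    x: enter (0,6) at t=0.7765 ← occupied
  → r_4 = 0.7765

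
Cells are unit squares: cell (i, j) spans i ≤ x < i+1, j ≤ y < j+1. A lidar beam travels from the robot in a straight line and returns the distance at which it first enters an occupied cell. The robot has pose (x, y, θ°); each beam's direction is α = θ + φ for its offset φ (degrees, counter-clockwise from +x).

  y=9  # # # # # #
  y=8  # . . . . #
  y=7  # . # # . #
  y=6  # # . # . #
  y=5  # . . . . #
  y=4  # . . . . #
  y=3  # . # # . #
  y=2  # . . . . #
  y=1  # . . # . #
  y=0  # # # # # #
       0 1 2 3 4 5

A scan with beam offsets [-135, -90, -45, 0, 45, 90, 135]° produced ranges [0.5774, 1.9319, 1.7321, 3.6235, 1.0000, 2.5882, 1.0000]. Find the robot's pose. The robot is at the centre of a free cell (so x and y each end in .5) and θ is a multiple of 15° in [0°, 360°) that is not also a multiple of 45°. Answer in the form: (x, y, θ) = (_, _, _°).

Candidates: 25 free-cell centres × 16 headings = 400 poses. Raycast each; keep the one whose scan matches to 4 dp.
  (2.5, 6.5, 30°): beam 1 = 5.6940 ≠ 0.5774 ✗
  (4.5, 8.5, 330°): beam 1 = 1.9319 ≠ 0.5774 ✗
  (2.5, 6.5, 285°): beam 2 = 0.5176 ≠ 1.9319 ✗
  …
  (4.5, 4.5, 165°): r_1=0.5774, r_2=1.9319, r_3=1.7321, r_4=3.6235, r_5=1.0000, r_6=2.5882, r_7=1.0000 — all match ✓
Only this pose fits every beam.

(x, y, θ) = (4.5, 4.5, 165°)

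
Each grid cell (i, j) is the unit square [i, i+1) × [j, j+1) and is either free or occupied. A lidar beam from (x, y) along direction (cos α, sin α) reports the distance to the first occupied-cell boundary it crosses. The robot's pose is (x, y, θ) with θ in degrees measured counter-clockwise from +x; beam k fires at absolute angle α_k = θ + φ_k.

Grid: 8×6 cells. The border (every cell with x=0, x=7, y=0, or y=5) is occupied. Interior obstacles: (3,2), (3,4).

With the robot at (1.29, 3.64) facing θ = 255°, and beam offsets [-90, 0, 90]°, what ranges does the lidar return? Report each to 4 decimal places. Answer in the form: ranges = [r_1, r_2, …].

beam 1: φ=-90°, α=165°
  d=(-0.9659,0.2588)  start (1,3)  tX=0.3002 tY=1.3909  stride 1/|dx|=1.0353 1/|dy|=3.8637
    cross x-line → (0,3), t=0.3002 (wall)
  → r_1 = 0.3002
beam 2: φ=0°, α=255°
  d=(-0.2588,-0.9659)  start (1,3)  tX=1.1205 tY=0.6626  stride 1/|dx|=3.8637 1/|dy|=1.0353
    cross y-line → (1,2), t=0.6626
    cross x-line → (0,2), t=1.1205 (wall)
  → r_2 = 1.1205
beam 3: φ=90°, α=345°
  d=(0.9659,-0.2588)  start (1,3)  tX=0.7350 tY=2.4728  stride 1/|dx|=1.0353 1/|dy|=3.8637
    cross x-line → (2,3), t=0.7350
    cross x-line → (3,3), t=1.7703
    cross y-line → (3,2), t=2.4728 (wall)
  → r_3 = 2.4728

ranges = [0.3002, 1.1205, 2.4728]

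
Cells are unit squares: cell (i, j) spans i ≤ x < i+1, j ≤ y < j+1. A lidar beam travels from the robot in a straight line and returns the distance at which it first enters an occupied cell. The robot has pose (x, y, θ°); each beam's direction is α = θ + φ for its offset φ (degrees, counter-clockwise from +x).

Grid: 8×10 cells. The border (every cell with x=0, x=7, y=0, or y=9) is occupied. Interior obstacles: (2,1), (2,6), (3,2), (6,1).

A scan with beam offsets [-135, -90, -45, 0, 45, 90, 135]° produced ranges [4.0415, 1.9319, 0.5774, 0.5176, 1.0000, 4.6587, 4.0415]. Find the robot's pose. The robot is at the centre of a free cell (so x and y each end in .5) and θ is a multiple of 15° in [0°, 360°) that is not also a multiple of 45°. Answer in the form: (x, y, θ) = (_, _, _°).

(x, y, θ) = (6.5, 4.5, 15°)

The pose lattice has 44·16 = 704 candidates. Test each by forward raycasting.
  (3.5, 4.5, 345°): beam 1 = 2.8868 ≠ 4.0415 ✗
  (3.5, 5.5, 30°): beam 1 = 3.6235 ≠ 4.0415 ✗
  (6.5, 4.5, 105°): beam 1 = 0.5774 ≠ 4.0415 ✗
  (3.5, 4.5, 60°): beam 1 = 1.5529 ≠ 4.0415 ✗
  …
  (6.5, 4.5, 15°): r_1=4.0415, r_2=1.9319, r_3=0.5774, r_4=0.5176, r_5=1.0000, r_6=4.6587, r_7=4.0415 — all match ✓
Only this pose fits every beam.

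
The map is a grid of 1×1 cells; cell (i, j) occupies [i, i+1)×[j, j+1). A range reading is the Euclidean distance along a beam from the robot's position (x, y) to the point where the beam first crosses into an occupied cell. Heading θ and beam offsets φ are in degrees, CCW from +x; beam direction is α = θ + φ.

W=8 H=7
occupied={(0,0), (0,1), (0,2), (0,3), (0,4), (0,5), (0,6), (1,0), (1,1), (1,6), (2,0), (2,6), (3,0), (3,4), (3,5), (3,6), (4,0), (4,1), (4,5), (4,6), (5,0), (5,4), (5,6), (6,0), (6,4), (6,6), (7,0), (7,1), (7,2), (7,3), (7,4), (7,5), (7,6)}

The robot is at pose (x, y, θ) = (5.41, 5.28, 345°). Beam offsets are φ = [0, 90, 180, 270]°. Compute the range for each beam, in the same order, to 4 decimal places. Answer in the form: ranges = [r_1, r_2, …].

beam 1: φ=0°, α=345°
  cosα=0.9659 sinα=-0.2588 | (5,5) | tMaxX 0.6108 tMaxY 1.0818 | tΔX 1.0353 tΔY 3.8637
    t=0.6108 [x] (6,5)
    t=1.0818 [y] (6,4) — stop
  → r_1 = 1.0818
beam 2: φ=90°, α=75°
  cosα=0.2588 sinα=0.9659 | (5,5) | tMaxX 2.2796 tMaxY 0.7454 | tΔX 3.8637 tΔY 1.0353
    t=0.7454 [y] (5,6) — stop
  → r_2 = 0.7454
beam 3: φ=180°, α=165°
  cosα=-0.9659 sinα=0.2588 | (5,5) | tMaxX 0.4245 tMaxY 2.7819 | tΔX 1.0353 tΔY 3.8637
    t=0.4245 [x] (4,5) — stop
  → r_3 = 0.4245
beam 4: φ=270°, α=255°
  cosα=-0.2588 sinα=-0.9659 | (5,5) | tMaxX 1.5841 tMaxY 0.2899 | tΔX 3.8637 tΔY 1.0353
    t=0.2899 [y] (5,4) — stop
  → r_4 = 0.2899

ranges = [1.0818, 0.7454, 0.4245, 0.2899]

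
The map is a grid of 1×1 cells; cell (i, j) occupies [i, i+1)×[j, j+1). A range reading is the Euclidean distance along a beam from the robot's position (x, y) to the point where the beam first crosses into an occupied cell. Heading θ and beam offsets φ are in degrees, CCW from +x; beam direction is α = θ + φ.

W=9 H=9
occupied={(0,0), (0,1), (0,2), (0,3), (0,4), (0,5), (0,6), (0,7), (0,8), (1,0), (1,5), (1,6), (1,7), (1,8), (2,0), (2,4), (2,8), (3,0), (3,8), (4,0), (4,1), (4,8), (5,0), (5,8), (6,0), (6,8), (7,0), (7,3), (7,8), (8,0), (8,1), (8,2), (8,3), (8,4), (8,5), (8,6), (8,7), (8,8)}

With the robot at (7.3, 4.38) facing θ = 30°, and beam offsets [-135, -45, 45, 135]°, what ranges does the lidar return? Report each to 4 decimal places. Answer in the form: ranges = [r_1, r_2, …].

beam 1: φ=-135°, α=255°
  cosα=-0.2588 sinα=-0.9659 | (7,4) | tMaxX 1.1591 tMaxY 0.3934 | tΔX 3.8637 tΔY 1.0353
    t=0.3934 [y] (7,3) — stop
  → r_1 = 0.3934
beam 2: φ=-45°, α=345°
  cosα=0.9659 sinα=-0.2588 | (7,4) | tMaxX 0.7247 tMaxY 1.4682 | tΔX 1.0353 tΔY 3.8637
    t=0.7247 [x] (8,4) — stop
  → r_2 = 0.7247
beam 3: φ=45°, α=75°
  cosα=0.2588 sinα=0.9659 | (7,4) | tMaxX 2.7046 tMaxY 0.6419 | tΔX 3.8637 tΔY 1.0353
    t=0.6419 [y] (7,5)
    t=1.6771 [y] (7,6)
    t=2.7046 [x] (8,6) — stop
  → r_3 = 2.7046
beam 4: φ=135°, α=165°
  cosα=-0.9659 sinα=0.2588 | (7,4) | tMaxX 0.3106 tMaxY 2.3955 | tΔX 1.0353 tΔY 3.8637
    t=0.3106 [x] (6,4)
    t=1.3459 [x] (5,4)
    t=2.3811 [x] (4,4)
    t=2.3955 [y] (4,5)
    t=3.4164 [x] (3,5)
    t=4.4517 [x] (2,5)
    t=5.4870 [x] (1,5) — stop
  → r_4 = 5.4870

ranges = [0.3934, 0.7247, 2.7046, 5.4870]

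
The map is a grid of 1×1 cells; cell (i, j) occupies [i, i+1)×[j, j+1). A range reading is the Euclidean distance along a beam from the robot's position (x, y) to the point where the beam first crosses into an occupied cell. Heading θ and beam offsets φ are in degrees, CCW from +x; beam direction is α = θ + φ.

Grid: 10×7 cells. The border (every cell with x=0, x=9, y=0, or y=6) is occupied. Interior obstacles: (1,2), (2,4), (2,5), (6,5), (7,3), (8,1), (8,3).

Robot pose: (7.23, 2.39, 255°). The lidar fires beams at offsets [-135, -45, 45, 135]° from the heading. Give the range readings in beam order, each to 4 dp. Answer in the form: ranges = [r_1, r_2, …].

ranges = [4.1685, 2.7800, 1.5400, 1.2200]

beam 1: φ=-135°, α=120°
  cosα=-0.5000 sinα=0.8660 | (7,2) | tMaxX 0.4600 tMaxY 0.7044 | tΔX 2.0000 tΔY 1.1547
    t=0.4600 [x] (6,2)
    t=0.7044 [y] (6,3)
    t=1.8591 [y] (6,4)
    t=2.4600 [x] (5,4)
    t=3.0138 [y] (5,5)
    t=4.1685 [y] (5,6) — stop
  → r_1 = 4.1685
beam 2: φ=-45°, α=210°
  cosα=-0.8660 sinα=-0.5000 | (7,2) | tMaxX 0.2656 tMaxY 0.7800 | tΔX 1.1547 tΔY 2.0000
    t=0.2656 [x] (6,2)
    t=0.7800 [y] (6,1)
    t=1.4203 [x] (5,1)
    t=2.5750 [x] (4,1)
    t=2.7800 [y] (4,0) — stop
  → r_2 = 2.7800
beam 3: φ=45°, α=300°
  cosα=0.5000 sinα=-0.8660 | (7,2) | tMaxX 1.5400 tMaxY 0.4503 | tΔX 2.0000 tΔY 1.1547
    t=0.4503 [y] (7,1)
    t=1.5400 [x] (8,1) — stop
  → r_3 = 1.5400
beam 4: φ=135°, α=30°
  cosα=0.8660 sinα=0.5000 | (7,2) | tMaxX 0.8891 tMaxY 1.2200 | tΔX 1.1547 tΔY 2.0000
    t=0.8891 [x] (8,2)
    t=1.2200 [y] (8,3) — stop
  → r_4 = 1.2200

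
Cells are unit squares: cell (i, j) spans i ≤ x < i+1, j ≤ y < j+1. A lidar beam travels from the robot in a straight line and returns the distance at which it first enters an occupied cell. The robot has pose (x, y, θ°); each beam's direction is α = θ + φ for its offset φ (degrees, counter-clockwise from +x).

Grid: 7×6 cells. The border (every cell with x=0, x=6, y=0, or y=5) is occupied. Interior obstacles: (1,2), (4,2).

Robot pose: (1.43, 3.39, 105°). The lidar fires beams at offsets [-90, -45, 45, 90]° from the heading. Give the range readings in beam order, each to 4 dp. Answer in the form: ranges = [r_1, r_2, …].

beam 1: φ=-90°, α=15°
  cosα=0.9659 sinα=0.2588 | (1,3) | tMaxX 0.5901 tMaxY 2.3569 | tΔX 1.0353 tΔY 3.8637
    t=0.5901 [x] (2,3)
    t=1.6254 [x] (3,3)
    t=2.3569 [y] (3,4)
    t=2.6607 [x] (4,4)
    t=3.6959 [x] (5,4)
    t=4.7312 [x] (6,4) — stop
  → r_1 = 4.7312
beam 2: φ=-45°, α=60°
  cosα=0.5000 sinα=0.8660 | (1,3) | tMaxX 1.1400 tMaxY 0.7044 | tΔX 2.0000 tΔY 1.1547
    t=0.7044 [y] (1,4)
    t=1.1400 [x] (2,4)
    t=1.8591 [y] (2,5) — stop
  → r_2 = 1.8591
beam 3: φ=45°, α=150°
  cosα=-0.8660 sinα=0.5000 | (1,3) | tMaxX 0.4965 tMaxY 1.2200 | tΔX 1.1547 tΔY 2.0000
    t=0.4965 [x] (0,3) — stop
  → r_3 = 0.4965
beam 4: φ=90°, α=195°
  cosα=-0.9659 sinα=-0.2588 | (1,3) | tMaxX 0.4452 tMaxY 1.5068 | tΔX 1.0353 tΔY 3.8637
    t=0.4452 [x] (0,3) — stop
  → r_4 = 0.4452

ranges = [4.7312, 1.8591, 0.4965, 0.4452]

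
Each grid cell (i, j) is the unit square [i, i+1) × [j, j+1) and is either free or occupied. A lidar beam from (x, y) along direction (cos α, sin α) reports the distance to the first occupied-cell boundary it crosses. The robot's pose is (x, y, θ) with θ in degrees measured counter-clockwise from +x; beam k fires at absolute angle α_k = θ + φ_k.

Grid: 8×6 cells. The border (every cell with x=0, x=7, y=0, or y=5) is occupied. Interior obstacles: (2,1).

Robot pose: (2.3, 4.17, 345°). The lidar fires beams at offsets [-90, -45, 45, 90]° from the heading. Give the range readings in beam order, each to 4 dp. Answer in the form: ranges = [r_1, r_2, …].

ranges = [3.2818, 3.6604, 1.6600, 0.8593]

beam 1: φ=-90°, α=255°
  dir = (cos 255°, sin 255°) = (-0.2588, -0.9659); from cell (2,4)
  next x-line at t=1.1591, next y-line at t=0.1760; Δt_x=3.8637, Δt_y=1.0353
    y: enter (2,3) at t=0.1760
    x: enter (1,3) at t=1.1591
    y: enter (1,2) at t=1.2113
    y: enter (1,1) at t=2.2465
    y: enter (1,0) at t=3.2818 ← occupied
  → r_1 = 3.2818
beam 2: φ=-45°, α=300°
  dir = (cos 300°, sin 300°) = (0.5000, -0.8660); from cell (2,4)
  next x-line at t=1.4000, next y-line at t=0.1963; Δt_x=2.0000, Δt_y=1.1547
    y: enter (2,3) at t=0.1963
    y: enter (2,2) at t=1.3510
    x: enter (3,2) at t=1.4000
    y: enter (3,1) at t=2.5057
    x: enter (4,1) at t=3.4000
    y: enter (4,0) at t=3.6604 ← occupied
  → r_2 = 3.6604
beam 3: φ=45°, α=30°
  dir = (cos 30°, sin 30°) = (0.8660, 0.5000); from cell (2,4)
  next x-line at t=0.8083, next y-line at t=1.6600; Δt_x=1.1547, Δt_y=2.0000
    x: enter (3,4) at t=0.8083
    y: enter (3,5) at t=1.6600 ← occupied
  → r_3 = 1.6600
beam 4: φ=90°, α=75°
  dir = (cos 75°, sin 75°) = (0.2588, 0.9659); from cell (2,4)
  next x-line at t=2.7046, next y-line at t=0.8593; Δt_x=3.8637, Δt_y=1.0353
    y: enter (2,5) at t=0.8593 ← occupied
  → r_4 = 0.8593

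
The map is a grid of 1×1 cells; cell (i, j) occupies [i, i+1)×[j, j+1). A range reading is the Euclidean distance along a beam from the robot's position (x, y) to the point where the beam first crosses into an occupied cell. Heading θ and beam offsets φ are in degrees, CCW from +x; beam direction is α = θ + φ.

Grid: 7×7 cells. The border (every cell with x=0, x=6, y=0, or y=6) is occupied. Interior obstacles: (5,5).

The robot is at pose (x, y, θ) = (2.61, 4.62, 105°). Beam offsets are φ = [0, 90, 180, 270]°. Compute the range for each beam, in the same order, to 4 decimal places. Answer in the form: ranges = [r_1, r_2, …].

beam 1: φ=0°, α=105°
  direction (-0.2588, 0.9659); cell (2,4); t to first gridline: x 2.3569, y 0.3934 (then +3.8637 / +1.0353)
    (2,5) via y @ 0.3934
    (2,6) via y @ 1.4287  # hit
  → r_1 = 1.4287
beam 2: φ=90°, α=195°
  direction (-0.9659, -0.2588); cell (2,4); t to first gridline: x 0.6315, y 2.3955 (then +1.0353 / +3.8637)
    (1,4) via x @ 0.6315
    (0,4) via x @ 1.6668  # hit
  → r_2 = 1.6668
beam 3: φ=180°, α=285°
  direction (0.2588, -0.9659); cell (2,4); t to first gridline: x 1.5068, y 0.6419 (then +3.8637 / +1.0353)
    (2,3) via y @ 0.6419
    (3,3) via x @ 1.5068
    (3,2) via y @ 1.6771
    (3,1) via y @ 2.7124
    (3,0) via y @ 3.7477  # hit
  → r_3 = 3.7477
beam 4: φ=270°, α=15°
  direction (0.9659, 0.2588); cell (2,4); t to first gridline: x 0.4038, y 1.4682 (then +1.0353 / +3.8637)
    (3,4) via x @ 0.4038
    (4,4) via x @ 1.4390
    (4,5) via y @ 1.4682
    (5,5) via x @ 2.4743  # hit
  → r_4 = 2.4743

ranges = [1.4287, 1.6668, 3.7477, 2.4743]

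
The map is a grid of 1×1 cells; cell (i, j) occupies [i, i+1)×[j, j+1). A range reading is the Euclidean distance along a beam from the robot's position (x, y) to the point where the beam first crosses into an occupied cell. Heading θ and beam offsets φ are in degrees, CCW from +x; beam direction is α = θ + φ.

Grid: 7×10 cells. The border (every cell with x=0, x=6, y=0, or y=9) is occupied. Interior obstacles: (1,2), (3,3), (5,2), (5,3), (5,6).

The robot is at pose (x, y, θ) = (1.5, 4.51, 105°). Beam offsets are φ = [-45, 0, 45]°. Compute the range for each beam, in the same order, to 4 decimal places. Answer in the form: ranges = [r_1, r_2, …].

beam 1: φ=-45°, α=60°
  dir = (cos 60°, sin 60°) = (0.5000, 0.8660); from cell (1,4)
  next x-line at t=1.0000, next y-line at t=0.5658; Δt_x=2.0000, Δt_y=1.1547
    y: enter (1,5) at t=0.5658
    x: enter (2,5) at t=1.0000
    y: enter (2,6) at t=1.7205
    y: enter (2,7) at t=2.8752
    x: enter (3,7) at t=3.0000
    y: enter (3,8) at t=4.0299
    x: enter (4,8) at t=5.0000
    y: enter (4,9) at t=5.1846 ← occupied
  → r_1 = 5.1846
beam 2: φ=0°, α=105°
  dir = (cos 105°, sin 105°) = (-0.2588, 0.9659); from cell (1,4)
  next x-line at t=1.9319, next y-line at t=0.5073; Δt_x=3.8637, Δt_y=1.0353
    y: enter (1,5) at t=0.5073
    y: enter (1,6) at t=1.5426
    x: enter (0,6) at t=1.9319 ← occupied
  → r_2 = 1.9319
beam 3: φ=45°, α=150°
  dir = (cos 150°, sin 150°) = (-0.8660, 0.5000); from cell (1,4)
  next x-line at t=0.5774, next y-line at t=0.9800; Δt_x=1.1547, Δt_y=2.0000
    x: enter (0,4) at t=0.5774 ← occupied
  → r_3 = 0.5774

ranges = [5.1846, 1.9319, 0.5774]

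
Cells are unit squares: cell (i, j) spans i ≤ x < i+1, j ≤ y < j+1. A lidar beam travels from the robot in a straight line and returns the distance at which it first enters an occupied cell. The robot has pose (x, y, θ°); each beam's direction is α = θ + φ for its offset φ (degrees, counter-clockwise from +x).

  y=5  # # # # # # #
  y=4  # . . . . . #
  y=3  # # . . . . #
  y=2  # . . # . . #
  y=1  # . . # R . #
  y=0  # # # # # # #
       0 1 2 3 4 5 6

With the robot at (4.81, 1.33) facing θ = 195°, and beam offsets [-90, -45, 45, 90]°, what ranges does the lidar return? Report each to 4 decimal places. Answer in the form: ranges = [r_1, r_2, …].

beam 1: φ=-90°, α=105°
  dir = (cos 105°, sin 105°) = (-0.2588, 0.9659); from cell (4,1)
  next x-line at t=3.1296, next y-line at t=0.6936; Δt_x=3.8637, Δt_y=1.0353
    y: enter (4,2) at t=0.6936
    y: enter (4,3) at t=1.7289
    y: enter (4,4) at t=2.7642
    x: enter (3,4) at t=3.1296
    y: enter (3,5) at t=3.7995 ← occupied
  → r_1 = 3.7995
beam 2: φ=-45°, α=150°
  dir = (cos 150°, sin 150°) = (-0.8660, 0.5000); from cell (4,1)
  next x-line at t=0.9353, next y-line at t=1.3400; Δt_x=1.1547, Δt_y=2.0000
    x: enter (3,1) at t=0.9353 ← occupied
  → r_2 = 0.9353
beam 3: φ=45°, α=240°
  dir = (cos 240°, sin 240°) = (-0.5000, -0.8660); from cell (4,1)
  next x-line at t=1.6200, next y-line at t=0.3811; Δt_x=2.0000, Δt_y=1.1547
    y: enter (4,0) at t=0.3811 ← occupied
  → r_3 = 0.3811
beam 4: φ=90°, α=285°
  dir = (cos 285°, sin 285°) = (0.2588, -0.9659); from cell (4,1)
  next x-line at t=0.7341, next y-line at t=0.3416; Δt_x=3.8637, Δt_y=1.0353
    y: enter (4,0) at t=0.3416 ← occupied
  → r_4 = 0.3416

ranges = [3.7995, 0.9353, 0.3811, 0.3416]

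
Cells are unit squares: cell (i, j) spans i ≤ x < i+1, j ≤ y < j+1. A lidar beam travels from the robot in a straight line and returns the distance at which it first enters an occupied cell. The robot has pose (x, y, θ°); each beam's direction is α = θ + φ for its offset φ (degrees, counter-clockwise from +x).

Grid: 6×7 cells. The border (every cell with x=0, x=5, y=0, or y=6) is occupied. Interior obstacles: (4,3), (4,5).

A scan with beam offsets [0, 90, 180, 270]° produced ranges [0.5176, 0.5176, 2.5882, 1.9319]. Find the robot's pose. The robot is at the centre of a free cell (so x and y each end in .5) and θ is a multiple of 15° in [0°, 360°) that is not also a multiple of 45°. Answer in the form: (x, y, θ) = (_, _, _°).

(x, y, θ) = (3.5, 5.5, 15°)

Candidates: 18 free-cell centres × 16 headings = 288 poses. Raycast each; keep the one whose scan matches to 4 dp.
  (2.5, 3.5, 300°): beam 1 = 2.8868 ≠ 0.5176 ✗
  (3.5, 4.5, 30°): beam 1 = 1.0000 ≠ 0.5176 ✗
  (4.5, 1.5, 30°): beam 1 = 0.5774 ≠ 0.5176 ✗
  …
  (3.5, 5.5, 15°): r_1=0.5176, r_2=0.5176, r_3=2.5882, r_4=1.9319 — all match ✓
No second candidate reproduces the full scan.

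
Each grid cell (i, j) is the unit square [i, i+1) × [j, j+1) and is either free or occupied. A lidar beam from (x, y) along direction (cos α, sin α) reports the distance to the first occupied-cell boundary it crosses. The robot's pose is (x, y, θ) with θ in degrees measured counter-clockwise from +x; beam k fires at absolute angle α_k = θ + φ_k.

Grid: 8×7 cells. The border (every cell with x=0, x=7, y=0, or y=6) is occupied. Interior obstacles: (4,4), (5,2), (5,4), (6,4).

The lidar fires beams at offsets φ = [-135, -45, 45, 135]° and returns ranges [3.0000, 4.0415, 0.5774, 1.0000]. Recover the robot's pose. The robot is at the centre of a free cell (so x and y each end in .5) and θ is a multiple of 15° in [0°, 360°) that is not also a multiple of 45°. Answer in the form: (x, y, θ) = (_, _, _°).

Enumerate (i+0.5, j+0.5, θ) over the 26 free cells and 16 admissible headings. For each, cast all 4 beams and compare to the given ranges.
  (5.5, 1.5, 285°): beam 1 = 5.1962 ≠ 3.0000 ✗
  (6.5, 1.5, 60°): beam 1 = 0.5176 ≠ 3.0000 ✗
  (2.5, 3.5, 285°): beam 1 = 1.7321 ≠ 3.0000 ✗
  (1.5, 3.5, 120°): beam 1 = 3.6235 ≠ 3.0000 ✗
  (3.5, 5.5, 75°): beam 1 = 1.0000 ≠ 3.0000 ✗
  …
  (1.5, 2.5, 105°): r_1=3.0000, r_2=4.0415, r_3=0.5774, r_4=1.0000 — all match ✓
No second candidate reproduces the full scan.

(x, y, θ) = (1.5, 2.5, 105°)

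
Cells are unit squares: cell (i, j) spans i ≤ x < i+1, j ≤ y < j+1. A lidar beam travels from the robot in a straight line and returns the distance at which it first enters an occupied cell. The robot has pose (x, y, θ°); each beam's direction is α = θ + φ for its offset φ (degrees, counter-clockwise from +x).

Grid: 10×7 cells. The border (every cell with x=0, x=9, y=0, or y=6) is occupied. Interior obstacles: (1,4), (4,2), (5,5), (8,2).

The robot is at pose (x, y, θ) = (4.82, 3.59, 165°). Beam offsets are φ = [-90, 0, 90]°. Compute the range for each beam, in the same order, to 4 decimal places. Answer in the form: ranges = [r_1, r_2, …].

ranges = [1.4597, 2.9195, 0.6108]

beam 1: φ=-90°, α=75°
  d=(0.2588,0.9659)  start (4,3)  tX=0.6955 tY=0.4245  stride 1/|dx|=3.8637 1/|dy|=1.0353
    cross y-line → (4,4), t=0.4245
    cross x-line → (5,4), t=0.6955
    cross y-line → (5,5), t=1.4597 (wall)
  → r_1 = 1.4597
beam 2: φ=0°, α=165°
  d=(-0.9659,0.2588)  start (4,3)  tX=0.8489 tY=1.5841  stride 1/|dx|=1.0353 1/|dy|=3.8637
    cross x-line → (3,3), t=0.8489
    cross y-line → (3,4), t=1.5841
    cross x-line → (2,4), t=1.8842
    cross x-line → (1,4), t=2.9195 (wall)
  → r_2 = 2.9195
beam 3: φ=90°, α=255°
  d=(-0.2588,-0.9659)  start (4,3)  tX=3.1682 tY=0.6108  stride 1/|dx|=3.8637 1/|dy|=1.0353
    cross y-line → (4,2), t=0.6108 (wall)
  → r_3 = 0.6108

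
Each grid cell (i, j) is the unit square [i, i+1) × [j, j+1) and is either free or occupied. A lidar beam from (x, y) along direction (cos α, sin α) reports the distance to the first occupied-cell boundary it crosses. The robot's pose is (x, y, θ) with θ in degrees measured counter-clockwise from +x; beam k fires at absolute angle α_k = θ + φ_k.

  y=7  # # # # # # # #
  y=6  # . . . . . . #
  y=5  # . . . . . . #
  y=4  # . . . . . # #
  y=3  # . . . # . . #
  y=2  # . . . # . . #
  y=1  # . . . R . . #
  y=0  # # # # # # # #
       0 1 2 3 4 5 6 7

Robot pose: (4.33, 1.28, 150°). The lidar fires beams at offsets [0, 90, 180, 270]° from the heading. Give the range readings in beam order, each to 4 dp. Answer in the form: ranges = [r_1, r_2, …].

ranges = [3.8452, 0.3233, 0.5600, 0.8314]

beam 1: φ=0°, α=150°
  dir = (cos 150°, sin 150°) = (-0.8660, 0.5000); from cell (4,1)
  next x-line at t=0.3811, next y-line at t=1.4400; Δt_x=1.1547, Δt_y=2.0000
    x: enter (3,1) at t=0.3811
    y: enter (3,2) at t=1.4400
    x: enter (2,2) at t=1.5358
    x: enter (1,2) at t=2.6905
    y: enter (1,3) at t=3.4400
    x: enter (0,3) at t=3.8452 ← occupied
  → r_1 = 3.8452
beam 2: φ=90°, α=240°
  dir = (cos 240°, sin 240°) = (-0.5000, -0.8660); from cell (4,1)
  next x-line at t=0.6600, next y-line at t=0.3233; Δt_x=2.0000, Δt_y=1.1547
    y: enter (4,0) at t=0.3233 ← occupied
  → r_2 = 0.3233
beam 3: φ=180°, α=330°
  dir = (cos 330°, sin 330°) = (0.8660, -0.5000); from cell (4,1)
  next x-line at t=0.7736, next y-line at t=0.5600; Δt_x=1.1547, Δt_y=2.0000
    y: enter (4,0) at t=0.5600 ← occupied
  → r_3 = 0.5600
beam 4: φ=270°, α=60°
  dir = (cos 60°, sin 60°) = (0.5000, 0.8660); from cell (4,1)
  next x-line at t=1.3400, next y-line at t=0.8314; Δt_x=2.0000, Δt_y=1.1547
    y: enter (4,2) at t=0.8314 ← occupied
  → r_4 = 0.8314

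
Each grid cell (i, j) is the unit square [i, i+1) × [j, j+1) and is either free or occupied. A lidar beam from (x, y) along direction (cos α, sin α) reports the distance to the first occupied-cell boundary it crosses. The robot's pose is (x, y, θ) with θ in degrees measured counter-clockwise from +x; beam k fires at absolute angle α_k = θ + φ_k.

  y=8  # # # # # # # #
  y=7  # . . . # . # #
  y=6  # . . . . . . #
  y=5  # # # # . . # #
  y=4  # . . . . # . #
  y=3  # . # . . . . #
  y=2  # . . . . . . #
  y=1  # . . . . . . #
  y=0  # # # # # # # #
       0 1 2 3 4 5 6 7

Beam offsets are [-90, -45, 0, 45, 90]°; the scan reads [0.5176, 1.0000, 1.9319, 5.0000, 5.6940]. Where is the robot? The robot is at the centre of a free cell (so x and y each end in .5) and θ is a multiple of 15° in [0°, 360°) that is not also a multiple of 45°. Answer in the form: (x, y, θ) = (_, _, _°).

The pose lattice has 34·16 = 544 candidates. Test each by forward raycasting.
  (6.5, 6.5, 330°): beam 1 = 0.5774 ≠ 0.5176 ✗
  (4.5, 3.5, 165°): beam 1 = 4.6587 ≠ 0.5176 ✗
  (2.5, 2.5, 150°): beam 1 = 0.5774 ≠ 0.5176 ✗
  (5.5, 7.5, 165°): beam 2 = 0.5774 ≠ 1.0000 ✗
  …
  (6.5, 2.5, 105°): r_1=0.5176, r_2=1.0000, r_3=1.9319, r_4=5.0000, r_5=5.6940 — all match ✓
Only this pose fits every beam.

(x, y, θ) = (6.5, 2.5, 105°)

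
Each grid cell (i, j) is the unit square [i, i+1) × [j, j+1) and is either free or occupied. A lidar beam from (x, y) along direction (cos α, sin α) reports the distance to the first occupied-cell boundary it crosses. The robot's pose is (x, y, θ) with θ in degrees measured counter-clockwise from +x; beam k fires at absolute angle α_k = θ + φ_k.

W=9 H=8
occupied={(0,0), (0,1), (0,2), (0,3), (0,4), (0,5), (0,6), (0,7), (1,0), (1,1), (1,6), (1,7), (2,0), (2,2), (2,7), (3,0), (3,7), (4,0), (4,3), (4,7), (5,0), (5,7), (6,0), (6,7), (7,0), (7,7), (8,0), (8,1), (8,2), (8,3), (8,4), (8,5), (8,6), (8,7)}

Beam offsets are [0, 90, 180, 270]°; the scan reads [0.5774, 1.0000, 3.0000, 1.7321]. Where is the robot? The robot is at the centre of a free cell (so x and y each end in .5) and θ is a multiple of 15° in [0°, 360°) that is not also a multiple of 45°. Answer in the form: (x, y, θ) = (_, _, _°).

(x, y, θ) = (6.5, 6.5, 60°)

Enumerate (i+0.5, j+0.5, θ) over the 38 free cells and 16 admissible headings. For each, cast all 4 beams and compare to the given ranges.
  (4.5, 4.5, 255°): beam 1 = 0.5176 ≠ 0.5774 ✗
  (4.5, 6.5, 150°): beam 1 = 1.0000 ≠ 0.5774 ✗
  (6.5, 6.5, 30°): beam 1 = 1.0000 ≠ 0.5774 ✗
  (6.5, 5.5, 150°): beam 1 = 3.0000 ≠ 0.5774 ✗
  (6.5, 4.5, 255°): beam 1 = 3.6235 ≠ 0.5774 ✗
  …
  (6.5, 6.5, 60°): r_1=0.5774, r_2=1.0000, r_3=3.0000, r_4=1.7321 — all match ✓
Only this pose fits every beam.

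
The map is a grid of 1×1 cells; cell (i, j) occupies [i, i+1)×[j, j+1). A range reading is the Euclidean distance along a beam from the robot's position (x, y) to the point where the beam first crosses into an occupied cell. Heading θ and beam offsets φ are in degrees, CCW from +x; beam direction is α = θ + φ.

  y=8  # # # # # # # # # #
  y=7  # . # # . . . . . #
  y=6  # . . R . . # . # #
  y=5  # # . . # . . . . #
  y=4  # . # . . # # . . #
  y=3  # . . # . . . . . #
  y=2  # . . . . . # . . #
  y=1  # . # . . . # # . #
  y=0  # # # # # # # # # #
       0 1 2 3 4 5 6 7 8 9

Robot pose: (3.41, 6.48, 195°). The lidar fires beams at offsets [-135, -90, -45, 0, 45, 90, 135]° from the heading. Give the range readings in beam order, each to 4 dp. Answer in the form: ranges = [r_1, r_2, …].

beam 1: φ=-135°, α=60°
  direction (0.5000, 0.8660); cell (3,6); t to first gridline: x 1.1800, y 0.6004 (then +2.0000 / +1.1547)
    (3,7) via y @ 0.6004  # hit
  → r_1 = 0.6004
beam 2: φ=-90°, α=105°
  direction (-0.2588, 0.9659); cell (3,6); t to first gridline: x 1.5841, y 0.5383 (then +3.8637 / +1.0353)
    (3,7) via y @ 0.5383  # hit
  → r_2 = 0.5383
beam 3: φ=-45°, α=150°
  direction (-0.8660, 0.5000); cell (3,6); t to first gridline: x 0.4734, y 1.0400 (then +1.1547 / +2.0000)
    (2,6) via x @ 0.4734
    (2,7) via y @ 1.0400  # hit
  → r_3 = 1.0400
beam 4: φ=0°, α=195°
  direction (-0.9659, -0.2588); cell (3,6); t to first gridline: x 0.4245, y 1.8546 (then +1.0353 / +3.8637)
    (2,6) via x @ 0.4245
    (1,6) via x @ 1.4597
    (1,5) via y @ 1.8546  # hit
  → r_4 = 1.8546
beam 5: φ=45°, α=240°
  direction (-0.5000, -0.8660); cell (3,6); t to first gridline: x 0.8200, y 0.5543 (then +2.0000 / +1.1547)
    (3,5) via y @ 0.5543
    (2,5) via x @ 0.8200
    (2,4) via y @ 1.7090  # hit
  → r_5 = 1.7090
beam 6: φ=90°, α=285°
  direction (0.2588, -0.9659); cell (3,6); t to first gridline: x 2.2796, y 0.4969 (then +3.8637 / +1.0353)
    (3,5) via y @ 0.4969
    (3,4) via y @ 1.5322
    (4,4) via x @ 2.2796
    (4,3) via y @ 2.5675
    (4,2) via y @ 3.6028
    (4,1) via y @ 4.6380
    (4,0) via y @ 5.6733  # hit
  → r_6 = 5.6733
beam 7: φ=135°, α=330°
  direction (0.8660, -0.5000); cell (3,6); t to first gridline: x 0.6813, y 0.9600 (then +1.1547 / +2.0000)
    (4,6) via x @ 0.6813
    (4,5) via y @ 0.9600  # hit
  → r_7 = 0.9600

ranges = [0.6004, 0.5383, 1.0400, 1.8546, 1.7090, 5.6733, 0.9600]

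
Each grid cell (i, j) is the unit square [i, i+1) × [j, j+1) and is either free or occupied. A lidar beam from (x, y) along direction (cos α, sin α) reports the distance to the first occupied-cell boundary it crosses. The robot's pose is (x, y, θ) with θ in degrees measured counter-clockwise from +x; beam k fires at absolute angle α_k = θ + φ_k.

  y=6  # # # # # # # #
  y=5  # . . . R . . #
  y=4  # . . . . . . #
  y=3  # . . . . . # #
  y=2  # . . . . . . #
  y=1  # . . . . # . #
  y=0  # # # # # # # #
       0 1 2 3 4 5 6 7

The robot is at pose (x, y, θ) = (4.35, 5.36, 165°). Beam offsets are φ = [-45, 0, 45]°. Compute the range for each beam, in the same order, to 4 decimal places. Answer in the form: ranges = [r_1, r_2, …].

ranges = [0.7390, 2.4728, 3.8682]

beam 1: φ=-45°, α=120°
  dir = (cos 120°, sin 120°) = (-0.5000, 0.8660); from cell (4,5)
  next x-line at t=0.7000, next y-line at t=0.7390; Δt_x=2.0000, Δt_y=1.1547
    x: enter (3,5) at t=0.7000
    y: enter (3,6) at t=0.7390 ← occupied
  → r_1 = 0.7390
beam 2: φ=0°, α=165°
  dir = (cos 165°, sin 165°) = (-0.9659, 0.2588); from cell (4,5)
  next x-line at t=0.3623, next y-line at t=2.4728; Δt_x=1.0353, Δt_y=3.8637
    x: enter (3,5) at t=0.3623
    x: enter (2,5) at t=1.3976
    x: enter (1,5) at t=2.4329
    y: enter (1,6) at t=2.4728 ← occupied
  → r_2 = 2.4728
beam 3: φ=45°, α=210°
  dir = (cos 210°, sin 210°) = (-0.8660, -0.5000); from cell (4,5)
  next x-line at t=0.4041, next y-line at t=0.7200; Δt_x=1.1547, Δt_y=2.0000
    x: enter (3,5) at t=0.4041
    y: enter (3,4) at t=0.7200
    x: enter (2,4) at t=1.5588
    x: enter (1,4) at t=2.7135
    y: enter (1,3) at t=2.7200
    x: enter (0,3) at t=3.8682 ← occupied
  → r_3 = 3.8682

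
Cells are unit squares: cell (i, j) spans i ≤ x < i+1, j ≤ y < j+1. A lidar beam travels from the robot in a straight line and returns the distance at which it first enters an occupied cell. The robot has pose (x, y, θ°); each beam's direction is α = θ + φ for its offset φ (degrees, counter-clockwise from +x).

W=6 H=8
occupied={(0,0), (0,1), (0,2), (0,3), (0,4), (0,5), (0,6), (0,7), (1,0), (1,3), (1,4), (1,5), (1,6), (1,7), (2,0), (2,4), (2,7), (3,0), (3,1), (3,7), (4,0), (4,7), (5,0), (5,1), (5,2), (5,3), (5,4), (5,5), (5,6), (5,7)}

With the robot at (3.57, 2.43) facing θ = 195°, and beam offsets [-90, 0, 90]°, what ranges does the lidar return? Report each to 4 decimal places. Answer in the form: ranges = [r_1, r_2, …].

ranges = [2.2023, 2.6607, 0.4452]

beam 1: φ=-90°, α=105°
  cosα=-0.2588 sinα=0.9659 | (3,2) | tMaxX 2.2023 tMaxY 0.5901 | tΔX 3.8637 tΔY 1.0353
    t=0.5901 [y] (3,3)
    t=1.6254 [y] (3,4)
    t=2.2023 [x] (2,4) — stop
  → r_1 = 2.2023
beam 2: φ=0°, α=195°
  cosα=-0.9659 sinα=-0.2588 | (3,2) | tMaxX 0.5901 tMaxY 1.6614 | tΔX 1.0353 tΔY 3.8637
    t=0.5901 [x] (2,2)
    t=1.6254 [x] (1,2)
    t=1.6614 [y] (1,1)
    t=2.6607 [x] (0,1) — stop
  → r_2 = 2.6607
beam 3: φ=90°, α=285°
  cosα=0.2588 sinα=-0.9659 | (3,2) | tMaxX 1.6614 tMaxY 0.4452 | tΔX 3.8637 tΔY 1.0353
    t=0.4452 [y] (3,1) — stop
  → r_3 = 0.4452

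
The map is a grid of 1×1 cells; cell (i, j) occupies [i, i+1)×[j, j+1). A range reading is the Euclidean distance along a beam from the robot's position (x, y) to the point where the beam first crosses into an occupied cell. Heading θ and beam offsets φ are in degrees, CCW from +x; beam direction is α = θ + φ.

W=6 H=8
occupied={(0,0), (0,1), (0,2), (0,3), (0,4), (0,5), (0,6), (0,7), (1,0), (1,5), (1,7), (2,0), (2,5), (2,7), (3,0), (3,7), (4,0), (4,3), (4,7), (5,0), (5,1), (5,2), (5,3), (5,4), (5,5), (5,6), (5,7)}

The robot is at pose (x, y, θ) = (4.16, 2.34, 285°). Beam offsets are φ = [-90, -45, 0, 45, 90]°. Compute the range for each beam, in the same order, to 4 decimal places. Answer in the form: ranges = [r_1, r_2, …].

ranges = [3.2715, 1.5473, 1.3873, 0.9699, 0.8696]

beam 1: φ=-90°, α=195°
  cosα=-0.9659 sinα=-0.2588 | (4,2) | tMaxX 0.1656 tMaxY 1.3137 | tΔX 1.0353 tΔY 3.8637
    t=0.1656 [x] (3,2)
    t=1.2009 [x] (2,2)
    t=1.3137 [y] (2,1)
    t=2.2362 [x] (1,1)
    t=3.2715 [x] (0,1) — stop
  → r_1 = 3.2715
beam 2: φ=-45°, α=240°
  cosα=-0.5000 sinα=-0.8660 | (4,2) | tMaxX 0.3200 tMaxY 0.3926 | tΔX 2.0000 tΔY 1.1547
    t=0.3200 [x] (3,2)
    t=0.3926 [y] (3,1)
    t=1.5473 [y] (3,0) — stop
  → r_2 = 1.5473
beam 3: φ=0°, α=285°
  cosα=0.2588 sinα=-0.9659 | (4,2) | tMaxX 3.2455 tMaxY 0.3520 | tΔX 3.8637 tΔY 1.0353
    t=0.3520 [y] (4,1)
    t=1.3873 [y] (4,0) — stop
  → r_3 = 1.3873
beam 4: φ=45°, α=330°
  cosα=0.8660 sinα=-0.5000 | (4,2) | tMaxX 0.9699 tMaxY 0.6800 | tΔX 1.1547 tΔY 2.0000
    t=0.6800 [y] (4,1)
    t=0.9699 [x] (5,1) — stop
  → r_4 = 0.9699
beam 5: φ=90°, α=15°
  cosα=0.9659 sinα=0.2588 | (4,2) | tMaxX 0.8696 tMaxY 2.5500 | tΔX 1.0353 tΔY 3.8637
    t=0.8696 [x] (5,2) — stop
  → r_5 = 0.8696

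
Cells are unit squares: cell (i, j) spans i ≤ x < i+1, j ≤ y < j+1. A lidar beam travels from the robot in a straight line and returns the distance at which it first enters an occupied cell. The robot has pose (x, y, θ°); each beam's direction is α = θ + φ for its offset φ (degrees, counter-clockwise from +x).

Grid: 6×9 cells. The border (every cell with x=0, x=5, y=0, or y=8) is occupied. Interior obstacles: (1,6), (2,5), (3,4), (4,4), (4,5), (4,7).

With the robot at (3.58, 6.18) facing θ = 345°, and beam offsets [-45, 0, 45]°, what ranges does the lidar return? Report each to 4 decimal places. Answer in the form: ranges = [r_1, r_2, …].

ranges = [0.8400, 0.6955, 1.6397]

beam 1: φ=-45°, α=300°
  cosα=0.5000 sinα=-0.8660 | (3,6) | tMaxX 0.8400 tMaxY 0.2078 | tΔX 2.0000 tΔY 1.1547
    t=0.2078 [y] (3,5)
    t=0.8400 [x] (4,5) — stop
  → r_1 = 0.8400
beam 2: φ=0°, α=345°
  cosα=0.9659 sinα=-0.2588 | (3,6) | tMaxX 0.4348 tMaxY 0.6955 | tΔX 1.0353 tΔY 3.8637
    t=0.4348 [x] (4,6)
    t=0.6955 [y] (4,5) — stop
  → r_2 = 0.6955
beam 3: φ=45°, α=30°
  cosα=0.8660 sinα=0.5000 | (3,6) | tMaxX 0.4850 tMaxY 1.6400 | tΔX 1.1547 tΔY 2.0000
    t=0.4850 [x] (4,6)
    t=1.6397 [x] (5,6) — stop
  → r_3 = 1.6397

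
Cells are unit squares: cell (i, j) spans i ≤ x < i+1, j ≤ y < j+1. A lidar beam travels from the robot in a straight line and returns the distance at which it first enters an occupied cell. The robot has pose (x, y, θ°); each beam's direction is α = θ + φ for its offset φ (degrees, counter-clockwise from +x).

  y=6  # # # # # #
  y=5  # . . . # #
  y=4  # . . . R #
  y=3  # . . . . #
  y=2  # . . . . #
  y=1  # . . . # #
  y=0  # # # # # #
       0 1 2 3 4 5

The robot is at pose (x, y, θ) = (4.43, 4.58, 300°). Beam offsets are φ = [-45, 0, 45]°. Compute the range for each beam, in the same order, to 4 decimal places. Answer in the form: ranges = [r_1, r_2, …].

ranges = [3.7063, 1.1400, 0.5901]

beam 1: φ=-45°, α=255°
  cosα=-0.2588 sinα=-0.9659 | (4,4) | tMaxX 1.6614 tMaxY 0.6005 | tΔX 3.8637 tΔY 1.0353
    t=0.6005 [y] (4,3)
    t=1.6357 [y] (4,2)
    t=1.6614 [x] (3,2)
    t=2.6710 [y] (3,1)
    t=3.7063 [y] (3,0) — stop
  → r_1 = 3.7063
beam 2: φ=0°, α=300°
  cosα=0.5000 sinα=-0.8660 | (4,4) | tMaxX 1.1400 tMaxY 0.6697 | tΔX 2.0000 tΔY 1.1547
    t=0.6697 [y] (4,3)
    t=1.1400 [x] (5,3) — stop
  → r_2 = 1.1400
beam 3: φ=45°, α=345°
  cosα=0.9659 sinα=-0.2588 | (4,4) | tMaxX 0.5901 tMaxY 2.2409 | tΔX 1.0353 tΔY 3.8637
    t=0.5901 [x] (5,4) — stop
  → r_3 = 0.5901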